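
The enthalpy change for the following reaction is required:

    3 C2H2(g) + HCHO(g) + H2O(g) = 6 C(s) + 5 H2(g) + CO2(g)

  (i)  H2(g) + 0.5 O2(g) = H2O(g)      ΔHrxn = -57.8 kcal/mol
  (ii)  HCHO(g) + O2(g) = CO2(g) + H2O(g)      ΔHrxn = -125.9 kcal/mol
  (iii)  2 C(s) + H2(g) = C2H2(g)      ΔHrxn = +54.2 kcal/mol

ΔHrxn = -172.9 kcal/mol

(i) reversed and × 2: (-2)·(-57.8) = +115.6 kcal/mol
(ii) as written: -125.9 kcal/mol
(iii) reversed and × 3: (-3)·(+54.2) = -162.6 kcal/mol
By Hess's law, ΔHrxn = (-2)·(-57.8) + (1)·(-125.9) + (-3)·(+54.2) = -172.9 kcal/mol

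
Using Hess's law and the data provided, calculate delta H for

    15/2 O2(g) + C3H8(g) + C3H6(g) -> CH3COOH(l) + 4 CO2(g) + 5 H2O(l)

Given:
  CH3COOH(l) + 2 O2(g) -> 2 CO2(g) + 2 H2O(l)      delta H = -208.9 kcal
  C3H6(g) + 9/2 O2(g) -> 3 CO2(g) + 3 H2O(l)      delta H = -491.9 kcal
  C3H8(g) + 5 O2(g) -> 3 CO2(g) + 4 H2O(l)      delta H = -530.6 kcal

equation 1 reversed (reverse to put CH3COOH(l) on the product side): +208.9 kcal
equation 2 as written (C3H6(g) already on the reactant side): -491.9 kcal
equation 3 as written (C3H8(g) already on the reactant side): -530.6 kcal
delta H = (+208.9) + (-491.9) + (-530.6) = -813.6 kcal

delta H = -813.6 kcal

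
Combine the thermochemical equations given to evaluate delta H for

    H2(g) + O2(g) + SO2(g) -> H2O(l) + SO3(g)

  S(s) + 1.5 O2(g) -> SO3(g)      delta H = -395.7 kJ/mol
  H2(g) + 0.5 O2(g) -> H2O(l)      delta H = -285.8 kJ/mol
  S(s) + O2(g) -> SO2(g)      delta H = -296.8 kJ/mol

delta H = -384.7 kJ/mol

equation 1 as written: -395.7 kJ/mol
equation 2 as written: -285.8 kJ/mol
equation 3 reversed: +296.8 kJ/mol
Since enthalpy is a state function, delta H = (-395.7) + (-285.8) + (+296.8) = -384.7 kJ/mol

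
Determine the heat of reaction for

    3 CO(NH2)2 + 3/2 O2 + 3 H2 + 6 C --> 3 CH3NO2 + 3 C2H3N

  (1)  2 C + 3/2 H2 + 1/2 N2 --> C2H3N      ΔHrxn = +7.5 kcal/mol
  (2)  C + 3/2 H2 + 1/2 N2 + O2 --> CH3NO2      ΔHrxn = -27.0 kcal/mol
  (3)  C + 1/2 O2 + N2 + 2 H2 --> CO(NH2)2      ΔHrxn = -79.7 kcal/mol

(1) × 3: (3)·(+7.5) = +22.5 kcal/mol
(2) × 3: (3)·(-27.0) = -81.0 kcal/mol
(3) reversed and × 3: (-3)·(-79.7) = +239.1 kcal/mol
ΔHrxn = (3)·(+7.5) + (3)·(-27.0) + (-3)·(-79.7) = 180.6 kcal/mol

ΔHrxn = 180.6 kcal/mol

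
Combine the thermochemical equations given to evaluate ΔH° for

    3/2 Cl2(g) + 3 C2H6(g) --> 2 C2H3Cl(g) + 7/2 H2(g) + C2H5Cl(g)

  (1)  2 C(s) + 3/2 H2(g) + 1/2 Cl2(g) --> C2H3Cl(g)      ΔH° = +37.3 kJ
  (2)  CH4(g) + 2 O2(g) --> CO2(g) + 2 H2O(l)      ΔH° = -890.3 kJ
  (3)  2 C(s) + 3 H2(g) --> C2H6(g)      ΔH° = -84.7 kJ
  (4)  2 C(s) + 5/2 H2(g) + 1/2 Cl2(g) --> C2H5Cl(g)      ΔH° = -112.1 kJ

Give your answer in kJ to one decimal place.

(1) × 2 (scale by 2 for the 2 C2H3Cl(g)): (2)·(+37.3) = +74.6 kJ
(2): not needed (CH4(g) appears nowhere else).
(3) reversed and × 3 (C2H6(g) must end up as a reactant; scale by 3 for the 3 C2H6(g)): (-3)·(-84.7) = +254.1 kJ
(4) as written (C2H5Cl(g) already on the product side): -112.1 kJ
By Hess's law, ΔH° = (+74.6) + (+254.1) + (-112.1) = 216.6 kJ

ΔH° = 216.6 kJ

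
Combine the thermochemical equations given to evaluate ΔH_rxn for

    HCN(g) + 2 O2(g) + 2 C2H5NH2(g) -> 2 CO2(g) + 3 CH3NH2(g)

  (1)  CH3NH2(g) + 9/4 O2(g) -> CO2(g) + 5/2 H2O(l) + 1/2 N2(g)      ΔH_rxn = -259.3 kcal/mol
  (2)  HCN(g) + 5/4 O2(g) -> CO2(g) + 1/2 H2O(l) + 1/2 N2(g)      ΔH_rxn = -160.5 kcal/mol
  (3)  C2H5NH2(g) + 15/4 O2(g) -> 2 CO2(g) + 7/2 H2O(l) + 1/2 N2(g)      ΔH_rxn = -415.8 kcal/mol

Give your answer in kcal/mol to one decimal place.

(1) reversed and × 3: (-3)·(-259.3) = +777.9 kcal/mol
(2) as written: -160.5 kcal/mol
(3) × 2: (2)·(-415.8) = -831.6 kcal/mol
ΔH_rxn = (-3)·(-259.3) + (1)·(-160.5) + (2)·(-415.8) = -214.2 kcal/mol

ΔH_rxn = -214.2 kcal/mol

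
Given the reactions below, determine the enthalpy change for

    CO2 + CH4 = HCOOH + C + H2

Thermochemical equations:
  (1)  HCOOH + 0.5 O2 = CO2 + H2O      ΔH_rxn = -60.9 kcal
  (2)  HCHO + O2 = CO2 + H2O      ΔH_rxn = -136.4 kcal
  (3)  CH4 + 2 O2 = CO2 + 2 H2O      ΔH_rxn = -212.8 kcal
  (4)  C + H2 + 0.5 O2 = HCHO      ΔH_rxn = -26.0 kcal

(1) reversed (reverse to put HCOOH on the product side): +60.9 kcal
(2) reversed: +136.4 kcal
(3) as written (CH4 already on the reactant side): -212.8 kcal
(4) reversed (C must end up as a product): +26.0 kcal
Combining the equations, ΔH_rxn = (-1)·(-60.9) + (-1)·(-136.4) + (1)·(-212.8) + (-1)·(-26.0) = 10.5 kcal

ΔH_rxn = 10.5 kcal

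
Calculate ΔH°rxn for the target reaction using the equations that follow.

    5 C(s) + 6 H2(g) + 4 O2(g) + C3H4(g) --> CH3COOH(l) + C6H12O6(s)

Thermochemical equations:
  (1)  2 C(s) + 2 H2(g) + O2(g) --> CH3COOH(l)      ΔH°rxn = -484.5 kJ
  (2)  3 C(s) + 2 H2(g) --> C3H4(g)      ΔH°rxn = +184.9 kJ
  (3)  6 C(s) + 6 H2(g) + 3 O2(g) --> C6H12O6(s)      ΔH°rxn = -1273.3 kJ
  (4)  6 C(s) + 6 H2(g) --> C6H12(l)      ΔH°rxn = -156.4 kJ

ΔH°rxn = -1942.7 kJ

(1) as written: -484.5 kJ
(2) reversed: -184.9 kJ
(3) as written: -1273.3 kJ
(4): not needed.
ΔH°rxn = (-484.5) + (-184.9) + (-1273.3) = -1942.7 kJ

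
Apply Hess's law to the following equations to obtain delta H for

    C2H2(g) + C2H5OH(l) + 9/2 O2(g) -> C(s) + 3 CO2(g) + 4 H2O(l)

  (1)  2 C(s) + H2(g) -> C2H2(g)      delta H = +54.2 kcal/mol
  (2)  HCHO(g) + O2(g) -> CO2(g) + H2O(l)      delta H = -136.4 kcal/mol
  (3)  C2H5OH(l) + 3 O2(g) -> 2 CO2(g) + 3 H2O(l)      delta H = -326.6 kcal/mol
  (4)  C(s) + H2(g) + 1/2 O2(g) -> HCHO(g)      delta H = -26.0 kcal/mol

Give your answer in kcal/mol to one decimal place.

(1) reversed: -54.2 kcal/mol
(2) as written: -136.4 kcal/mol
(3) as written: -326.6 kcal/mol
(4) as written: -26.0 kcal/mol
delta H = (-1)·(+54.2) + (1)·(-136.4) + (1)·(-326.6) + (1)·(-26.0) = -543.2 kcal/mol

delta H = -543.2 kcal/mol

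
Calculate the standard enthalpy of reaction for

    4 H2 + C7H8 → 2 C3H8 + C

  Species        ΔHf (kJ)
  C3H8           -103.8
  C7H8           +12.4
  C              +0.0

ΔH°rxn = Σ nΔHf°(products) − Σ nΔHf°(reactants).
Products: 2·(-103.8) + 1·(+0.0) = -207.6
Reactants: 4·(+0.0) + 1·(+12.4) = +12.4
ΔH°rxn = (-207.6) − (+12.4) = -220.0 kJ

ΔH°rxn = -220.0 kJ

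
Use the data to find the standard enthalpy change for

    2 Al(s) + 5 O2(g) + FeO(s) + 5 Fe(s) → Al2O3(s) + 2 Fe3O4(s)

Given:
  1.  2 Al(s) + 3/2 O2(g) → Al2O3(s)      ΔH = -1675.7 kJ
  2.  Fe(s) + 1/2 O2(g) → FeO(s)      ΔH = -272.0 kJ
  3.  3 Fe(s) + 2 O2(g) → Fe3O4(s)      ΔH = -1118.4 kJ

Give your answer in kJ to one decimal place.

eq. 1 as written (Al2O3(s) already on the product side): -1675.7 kJ
eq. 2 reversed (reverse to put FeO(s) on the reactant side): +272.0 kJ
eq. 3 × 2 (scale by 2 for the 2 Fe3O4(s)): (2)·(-1118.4) = -2236.8 kJ
By Hess's law, ΔH = (1)·(-1675.7) + (-1)·(-272.0) + (2)·(-1118.4) = -3640.5 kJ

ΔH = -3640.5 kJ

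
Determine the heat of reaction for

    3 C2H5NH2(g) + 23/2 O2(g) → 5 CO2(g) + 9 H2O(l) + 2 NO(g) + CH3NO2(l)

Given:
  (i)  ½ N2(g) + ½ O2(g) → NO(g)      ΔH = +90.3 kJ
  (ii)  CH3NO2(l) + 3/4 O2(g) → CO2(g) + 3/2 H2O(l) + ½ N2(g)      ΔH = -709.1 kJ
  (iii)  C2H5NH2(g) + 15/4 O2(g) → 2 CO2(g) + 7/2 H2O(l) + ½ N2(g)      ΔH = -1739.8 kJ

(i) × 2: (2)·(+90.3) = +180.6 kJ
(ii) reversed: +709.1 kJ
(iii) × 3: (3)·(-1739.8) = -5219.4 kJ
ΔH = (2)·(+90.3) + (-1)·(-709.1) + (3)·(-1739.8) = -4329.7 kJ

ΔH = -4329.7 kJ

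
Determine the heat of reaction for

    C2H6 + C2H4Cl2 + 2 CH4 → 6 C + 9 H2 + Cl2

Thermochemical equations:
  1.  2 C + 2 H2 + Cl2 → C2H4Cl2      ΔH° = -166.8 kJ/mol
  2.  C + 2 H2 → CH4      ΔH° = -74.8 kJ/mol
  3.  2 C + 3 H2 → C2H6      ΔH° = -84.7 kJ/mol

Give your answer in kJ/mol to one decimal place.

ΔH° = 401.1 kJ/mol

eq. 1 reversed (reverse to put C2H4Cl2 on the reactant side): +166.8 kJ/mol
eq. 2 reversed and × 2 (CH4 must end up as a reactant; ×2 to match 2 CH4 in the target): (-2)·(-74.8) = +149.6 kJ/mol
eq. 3 reversed (C2H6 must end up as a reactant): +84.7 kJ/mol
By Hess's law, ΔH° = (+166.8) + (+149.6) + (+84.7) = 401.1 kJ/mol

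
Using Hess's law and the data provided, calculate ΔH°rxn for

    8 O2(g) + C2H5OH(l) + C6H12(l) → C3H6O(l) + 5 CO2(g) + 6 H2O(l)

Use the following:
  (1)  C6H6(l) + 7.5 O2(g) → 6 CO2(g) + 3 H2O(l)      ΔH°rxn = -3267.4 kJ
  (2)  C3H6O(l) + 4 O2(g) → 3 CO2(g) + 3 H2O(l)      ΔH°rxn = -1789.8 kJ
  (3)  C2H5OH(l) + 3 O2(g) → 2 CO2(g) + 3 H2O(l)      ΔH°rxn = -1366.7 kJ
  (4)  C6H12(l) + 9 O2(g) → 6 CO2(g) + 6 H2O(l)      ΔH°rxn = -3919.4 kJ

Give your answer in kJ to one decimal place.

(1): not needed.
(2) reversed: +1789.8 kJ
(3) as written: -1366.7 kJ
(4) as written: -3919.4 kJ
ΔH°rxn = (-1)·(-1789.8) + (1)·(-1366.7) + (1)·(-3919.4) = -3496.3 kJ

ΔH°rxn = -3496.3 kJ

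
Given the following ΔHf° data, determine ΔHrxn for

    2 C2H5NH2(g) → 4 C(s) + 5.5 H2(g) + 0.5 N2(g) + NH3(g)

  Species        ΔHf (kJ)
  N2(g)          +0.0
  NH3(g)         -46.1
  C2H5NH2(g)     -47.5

ΔHrxn = 48.9 kJ

Products: 4·(+0.0) + 11/2·(+0.0) + 1/2·(+0.0) + 1·(-46.1) = -46.1
Reactants: 2·(-47.5) = -95.0
ΔHrxn = (-46.1) − (-95.0) = 48.9 kJ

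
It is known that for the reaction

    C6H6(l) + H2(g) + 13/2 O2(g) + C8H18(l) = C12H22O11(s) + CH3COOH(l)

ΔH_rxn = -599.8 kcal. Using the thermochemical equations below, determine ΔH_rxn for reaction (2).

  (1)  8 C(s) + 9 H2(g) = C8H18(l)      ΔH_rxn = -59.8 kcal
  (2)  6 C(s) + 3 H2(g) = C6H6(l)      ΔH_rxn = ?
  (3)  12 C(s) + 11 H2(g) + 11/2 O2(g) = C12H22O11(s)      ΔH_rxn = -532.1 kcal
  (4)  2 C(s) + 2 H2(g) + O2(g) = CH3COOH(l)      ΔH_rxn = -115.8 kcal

(1) reversed (C8H18(l) must end up as a reactant): +59.8 kcal
(2) reversed (C6H6(l) must end up as a reactant): contributes −x
(3) as written (C12H22O11(s) already on the product side): -532.1 kcal
(4) as written (CH3COOH(l) already on the product side): -115.8 kcal
-599.8 = (+59.8) + (-532.1) + (-115.8) − x
x = (-599.8 − (-588.1)) / (-1) = 11.7 kcal

ΔH_rxn = 11.7 kcal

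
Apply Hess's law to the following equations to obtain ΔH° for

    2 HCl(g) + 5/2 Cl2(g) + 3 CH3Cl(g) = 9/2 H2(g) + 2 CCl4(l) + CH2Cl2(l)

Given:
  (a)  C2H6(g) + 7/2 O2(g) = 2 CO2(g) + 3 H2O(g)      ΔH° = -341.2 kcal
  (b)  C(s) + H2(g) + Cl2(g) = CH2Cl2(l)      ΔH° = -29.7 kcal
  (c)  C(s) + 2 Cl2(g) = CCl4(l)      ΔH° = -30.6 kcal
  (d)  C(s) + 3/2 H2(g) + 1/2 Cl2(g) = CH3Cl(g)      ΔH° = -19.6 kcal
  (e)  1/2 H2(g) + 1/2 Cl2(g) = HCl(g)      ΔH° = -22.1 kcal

(a): not needed (H2O(g) appears nowhere else).
(b) as written (CH2Cl2(l) already on the product side): -29.7 kcal
(c) × 2 (scale by 2 for the 2 CCl4(l)): (2)·(-30.6) = -61.2 kcal
(d) reversed and × 3 (reverse to put CH3Cl(g) on the reactant side; scale by 3 for the 3 CH3Cl(g)): (-3)·(-19.6) = +58.8 kcal
(e) reversed and × 2 (HCl(g) must end up as a reactant; scale by 2 for the 2 HCl(g)): (-2)·(-22.1) = +44.2 kcal
Summing the manipulated equations, ΔH° = (1)·(-29.7) + (2)·(-30.6) + (-3)·(-19.6) + (-2)·(-22.1) = 12.1 kcal

ΔH° = 12.1 kcal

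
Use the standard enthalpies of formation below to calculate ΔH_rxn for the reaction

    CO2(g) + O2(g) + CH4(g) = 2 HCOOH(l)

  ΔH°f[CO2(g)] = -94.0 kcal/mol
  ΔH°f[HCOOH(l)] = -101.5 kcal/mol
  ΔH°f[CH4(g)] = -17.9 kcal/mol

ΔH_rxn = -91.1 kcal/mol

Products: 2·(-101.5) = -203.0
Reactants: 1·(-94.0) + 1·(+0.0) + 1·(-17.9) = -111.9
ΔH_rxn = (-203.0) − (-111.9) = -91.1 kcal/mol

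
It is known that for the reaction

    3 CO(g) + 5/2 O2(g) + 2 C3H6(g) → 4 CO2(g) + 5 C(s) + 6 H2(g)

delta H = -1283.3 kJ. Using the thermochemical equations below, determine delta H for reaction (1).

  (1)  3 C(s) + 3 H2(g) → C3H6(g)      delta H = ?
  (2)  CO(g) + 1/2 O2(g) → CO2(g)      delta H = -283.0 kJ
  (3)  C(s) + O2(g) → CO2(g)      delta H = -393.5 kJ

(1) reversed and × 2 (C3H6(g) must end up as a reactant; scale by 2 for the 2 C3H6(g)): contributes −2·x
(2) × 3 (×3 to match 3 CO(g) in the target): (3)·(-283.0) = -849.0 kJ
(3) as written: -393.5 kJ
-1283.3 = (-849.0) + (-393.5) − 2·x
x = (-1283.3 − (-1242.5)) / (-2) = 20.4 kJ

delta H = 20.4 kJ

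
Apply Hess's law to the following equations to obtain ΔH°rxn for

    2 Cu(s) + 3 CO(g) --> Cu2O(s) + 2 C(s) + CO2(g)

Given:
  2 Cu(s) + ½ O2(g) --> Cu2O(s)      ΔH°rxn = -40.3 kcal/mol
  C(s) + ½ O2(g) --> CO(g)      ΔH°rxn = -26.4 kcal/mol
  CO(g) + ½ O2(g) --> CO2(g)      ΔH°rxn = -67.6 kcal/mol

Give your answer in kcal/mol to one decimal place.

ΔH°rxn = -55.1 kcal/mol

equation 1 as written (Cu2O(s) already on the product side): -40.3 kcal/mol
equation 2 reversed and × 2 (reverse to put C(s) on the product side; ×2 to match 2 C(s) in the target): (-2)·(-26.4) = +52.8 kcal/mol
equation 3 as written (CO2(g) already on the product side): -67.6 kcal/mol
ΔH°rxn = (-40.3) + (+52.8) + (-67.6) = -55.1 kcal/mol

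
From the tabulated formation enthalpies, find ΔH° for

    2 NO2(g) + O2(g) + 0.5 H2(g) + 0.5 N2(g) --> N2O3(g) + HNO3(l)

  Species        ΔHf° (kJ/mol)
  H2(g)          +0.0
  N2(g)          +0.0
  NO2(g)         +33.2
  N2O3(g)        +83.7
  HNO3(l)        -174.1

ΔH° = -156.8 kJ/mol

Products: 1·(+83.7) + 1·(-174.1) = -90.4
Reactants: 2·(+33.2) + 1·(+0.0) + 1/2·(+0.0) + 1/2·(+0.0) = +66.4
ΔH° = (-90.4) − (+66.4) = -156.8 kJ/mol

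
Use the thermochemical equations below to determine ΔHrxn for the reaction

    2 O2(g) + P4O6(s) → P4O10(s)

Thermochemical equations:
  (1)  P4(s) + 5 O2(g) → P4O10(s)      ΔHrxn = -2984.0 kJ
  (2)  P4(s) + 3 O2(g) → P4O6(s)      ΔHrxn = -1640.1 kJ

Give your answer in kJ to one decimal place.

(1) as written: -2984.0 kJ
(2) reversed: +1640.1 kJ
ΔHrxn = (-2984.0) + (+1640.1) = -1343.9 kJ

ΔHrxn = -1343.9 kJ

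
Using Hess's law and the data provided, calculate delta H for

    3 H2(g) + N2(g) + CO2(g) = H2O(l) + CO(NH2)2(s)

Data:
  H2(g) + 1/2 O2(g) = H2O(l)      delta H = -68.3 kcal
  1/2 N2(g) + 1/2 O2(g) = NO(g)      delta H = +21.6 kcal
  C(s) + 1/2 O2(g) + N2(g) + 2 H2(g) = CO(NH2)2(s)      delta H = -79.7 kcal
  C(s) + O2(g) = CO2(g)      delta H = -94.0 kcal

equation 1 as written: -68.3 kcal
equation 2: not needed.
equation 3 as written: -79.7 kcal
equation 4 reversed: +94.0 kcal
delta H = (-68.3) + (-79.7) + (+94.0) = -54.0 kcal

delta H = -54.0 kcal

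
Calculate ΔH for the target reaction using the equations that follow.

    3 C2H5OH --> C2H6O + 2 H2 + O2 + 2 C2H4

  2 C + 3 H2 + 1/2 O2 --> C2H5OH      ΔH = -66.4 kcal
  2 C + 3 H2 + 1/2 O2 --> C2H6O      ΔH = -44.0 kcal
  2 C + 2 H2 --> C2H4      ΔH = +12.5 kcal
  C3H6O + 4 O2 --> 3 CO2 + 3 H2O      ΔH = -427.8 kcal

ΔH = 180.2 kcal

equation 1 reversed and × 3 (C2H5OH must end up as a reactant; ×3 to match 3 C2H5OH in the target): (-3)·(-66.4) = +199.2 kcal
equation 2 as written (C2H6O already on the product side): -44.0 kcal
equation 3 × 2 (×2 to match 2 C2H4 in the target): (2)·(+12.5) = +25.0 kcal
equation 4: not needed (CO2 appears nowhere else).
Summing the manipulated equations, ΔH = (+199.2) + (-44.0) + (+25.0) = 180.2 kcal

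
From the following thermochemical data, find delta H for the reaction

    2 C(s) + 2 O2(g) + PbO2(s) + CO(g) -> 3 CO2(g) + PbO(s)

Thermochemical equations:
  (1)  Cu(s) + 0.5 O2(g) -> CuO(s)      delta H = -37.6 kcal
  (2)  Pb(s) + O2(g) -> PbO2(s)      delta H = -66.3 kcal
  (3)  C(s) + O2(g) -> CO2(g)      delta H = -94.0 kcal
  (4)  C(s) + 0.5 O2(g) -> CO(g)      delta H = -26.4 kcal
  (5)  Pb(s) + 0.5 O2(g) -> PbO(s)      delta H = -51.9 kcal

delta H = -241.2 kcal

(1): not needed (CuO(s) appears nowhere else).
(2) reversed (reverse to put PbO2(s) on the reactant side): +66.3 kcal
(3) × 3 (scale by 3 for the 3 CO2(g)): (3)·(-94.0) = -282.0 kcal
(4) reversed (CO(g) must end up as a reactant): +26.4 kcal
(5) as written (PbO(s) already on the product side): -51.9 kcal
Combining the equations, delta H = (-1)·(-66.3) + (3)·(-94.0) + (-1)·(-26.4) + (1)·(-51.9) = -241.2 kcal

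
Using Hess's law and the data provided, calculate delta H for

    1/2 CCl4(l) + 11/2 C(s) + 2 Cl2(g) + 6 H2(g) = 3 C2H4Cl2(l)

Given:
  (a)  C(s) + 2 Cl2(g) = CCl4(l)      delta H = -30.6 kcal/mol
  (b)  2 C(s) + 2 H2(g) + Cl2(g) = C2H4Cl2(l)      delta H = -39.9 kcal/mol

(a) reversed and × 1/2: (-1/2)·(-30.6) = +15.3 kcal/mol
(b) × 3: (3)·(-39.9) = -119.7 kcal/mol
By Hess's law, delta H = (+15.3) + (-119.7) = -104.4 kcal/mol

delta H = -104.4 kcal/mol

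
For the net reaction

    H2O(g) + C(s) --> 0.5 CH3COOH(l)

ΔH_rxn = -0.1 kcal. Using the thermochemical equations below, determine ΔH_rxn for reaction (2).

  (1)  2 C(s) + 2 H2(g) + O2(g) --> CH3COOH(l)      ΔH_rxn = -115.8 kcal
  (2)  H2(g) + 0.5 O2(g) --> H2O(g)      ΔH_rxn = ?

(1) × 1/2 (scale by 1/2 for the 1/2 CH3COOH(l)): (1/2)·(-115.8) = -57.9 kcal
(2) reversed (reverse to put H2O(g) on the reactant side): contributes −x
-0.1 = (-57.9) − x
x = (-0.1 − (-57.9)) / (-1) = -57.8 kcal

ΔH_rxn = -57.8 kcal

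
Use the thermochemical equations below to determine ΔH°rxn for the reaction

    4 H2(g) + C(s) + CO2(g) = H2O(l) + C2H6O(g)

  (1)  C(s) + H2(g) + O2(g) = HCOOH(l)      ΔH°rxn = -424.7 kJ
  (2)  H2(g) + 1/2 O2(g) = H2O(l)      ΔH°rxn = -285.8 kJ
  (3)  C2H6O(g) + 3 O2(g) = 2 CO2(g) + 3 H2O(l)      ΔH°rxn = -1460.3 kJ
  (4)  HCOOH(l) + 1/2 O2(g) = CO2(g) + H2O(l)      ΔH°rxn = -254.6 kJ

ΔH°rxn = -76.4 kJ

(1) as written (C(s) already on the reactant side): -424.7 kJ
(2) × 3: (3)·(-285.8) = -857.4 kJ
(3) reversed (C2H6O(g) must end up as a product): +1460.3 kJ
(4) as written: -254.6 kJ
ΔH°rxn = (-424.7) + (-857.4) + (+1460.3) + (-254.6) = -76.4 kJ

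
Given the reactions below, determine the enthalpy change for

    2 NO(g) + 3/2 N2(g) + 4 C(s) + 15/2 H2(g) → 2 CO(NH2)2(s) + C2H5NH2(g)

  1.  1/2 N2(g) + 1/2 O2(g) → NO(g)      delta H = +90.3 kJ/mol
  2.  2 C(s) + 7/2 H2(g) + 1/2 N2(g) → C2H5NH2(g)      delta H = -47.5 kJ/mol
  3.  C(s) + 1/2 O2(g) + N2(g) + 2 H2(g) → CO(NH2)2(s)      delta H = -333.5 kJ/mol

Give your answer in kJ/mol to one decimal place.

eq. 1 reversed and × 2: (-2)·(+90.3) = -180.6 kJ/mol
eq. 2 as written: -47.5 kJ/mol
eq. 3 × 2: (2)·(-333.5) = -667.0 kJ/mol
delta H = (-180.6) + (-47.5) + (-667.0) = -895.1 kJ/mol

delta H = -895.1 kJ/mol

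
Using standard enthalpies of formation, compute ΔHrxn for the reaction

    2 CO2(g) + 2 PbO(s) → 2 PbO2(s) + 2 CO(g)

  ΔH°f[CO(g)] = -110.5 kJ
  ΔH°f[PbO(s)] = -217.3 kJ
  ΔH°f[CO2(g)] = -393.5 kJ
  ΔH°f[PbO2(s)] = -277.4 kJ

Products: 2·(-277.4) + 2·(-110.5) = -775.8
Reactants: 2·(-393.5) + 2·(-217.3) = -1221.6
ΔHrxn = (-775.8) − (-1221.6) = 445.8 kJ

ΔHrxn = 445.8 kJ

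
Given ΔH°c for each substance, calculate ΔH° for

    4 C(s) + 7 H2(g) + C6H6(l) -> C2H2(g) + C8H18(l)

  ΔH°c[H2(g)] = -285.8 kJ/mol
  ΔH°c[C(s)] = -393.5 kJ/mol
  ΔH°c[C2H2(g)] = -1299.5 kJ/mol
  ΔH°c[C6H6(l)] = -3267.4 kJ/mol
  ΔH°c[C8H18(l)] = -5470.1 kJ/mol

ΔH° = -72.4 kJ/mol

Using ΔH = Σ nΔHc°(reactants) − Σ nΔHc°(products):
= [4·(-393.5) + 7·(-285.8) + 1·(-3267.4)] − [1·(-1299.5) + 1·(-5470.1)]
= -72.4 kJ/mol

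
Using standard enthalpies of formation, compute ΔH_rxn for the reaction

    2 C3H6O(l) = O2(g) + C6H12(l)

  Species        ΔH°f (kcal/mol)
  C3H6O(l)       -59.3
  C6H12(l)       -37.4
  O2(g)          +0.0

ΔH_rxn = 81.2 kcal/mol

Products: 1·(+0.0) + 1·(-37.4) = -37.4
Reactants: 2·(-59.3) = -118.6
ΔH_rxn = (-37.4) − (-118.6) = 81.2 kcal/mol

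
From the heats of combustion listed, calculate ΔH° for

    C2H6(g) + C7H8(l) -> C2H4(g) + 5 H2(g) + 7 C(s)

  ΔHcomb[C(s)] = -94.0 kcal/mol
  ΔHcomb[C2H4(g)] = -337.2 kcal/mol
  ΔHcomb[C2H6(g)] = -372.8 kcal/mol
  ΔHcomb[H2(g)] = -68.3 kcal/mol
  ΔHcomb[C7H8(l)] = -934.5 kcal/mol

ΔH° = 29.4 kcal/mol

Using ΔH = Σ nΔHc°(reactants) − Σ nΔHc°(products):
= [1·(-372.8) + 1·(-934.5)] − [1·(-337.2) + 5·(-68.3) + 7·(-94.0)]
= 29.4 kcal/mol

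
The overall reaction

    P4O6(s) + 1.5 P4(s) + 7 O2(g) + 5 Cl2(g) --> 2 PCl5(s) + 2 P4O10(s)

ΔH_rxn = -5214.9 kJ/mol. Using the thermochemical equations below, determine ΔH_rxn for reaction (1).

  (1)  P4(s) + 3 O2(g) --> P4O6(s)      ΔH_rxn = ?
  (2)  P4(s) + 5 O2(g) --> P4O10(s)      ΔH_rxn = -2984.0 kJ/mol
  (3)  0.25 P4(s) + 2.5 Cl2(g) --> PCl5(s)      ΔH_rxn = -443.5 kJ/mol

ΔH_rxn = -1640.1 kJ/mol

(1) reversed: contributes −x
(2) × 2: (2)·(-2984.0) = -5968.0 kJ/mol
(3) × 2: (2)·(-443.5) = -887.0 kJ/mol
-5214.9 = (-5968.0) + (-887.0) − x
x = (-5214.9 − (-6855.0)) / (-1) = -1640.1 kJ/mol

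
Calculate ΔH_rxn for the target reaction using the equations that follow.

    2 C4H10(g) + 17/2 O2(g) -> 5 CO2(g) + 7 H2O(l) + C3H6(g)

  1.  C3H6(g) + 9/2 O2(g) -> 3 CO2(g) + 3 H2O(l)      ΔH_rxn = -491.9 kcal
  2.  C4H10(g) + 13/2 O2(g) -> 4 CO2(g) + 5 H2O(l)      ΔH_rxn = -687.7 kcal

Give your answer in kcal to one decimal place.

eq. 1 reversed (reverse to put C3H6(g) on the product side): +491.9 kcal
eq. 2 × 2 (×2 to match 2 C4H10(g) in the target): (2)·(-687.7) = -1375.4 kcal
Since enthalpy is a state function, ΔH_rxn = (+491.9) + (-1375.4) = -883.5 kcal

ΔH_rxn = -883.5 kcal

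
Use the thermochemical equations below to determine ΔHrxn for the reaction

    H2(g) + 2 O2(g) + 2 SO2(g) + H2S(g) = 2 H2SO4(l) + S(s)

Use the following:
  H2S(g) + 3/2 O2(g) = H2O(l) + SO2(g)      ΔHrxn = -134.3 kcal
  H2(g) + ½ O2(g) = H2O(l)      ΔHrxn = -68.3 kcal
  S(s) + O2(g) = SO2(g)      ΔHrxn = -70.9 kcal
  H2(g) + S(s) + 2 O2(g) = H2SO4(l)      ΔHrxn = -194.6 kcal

ΔHrxn = -242.5 kcal

equation 1 as written (H2S(g) already on the reactant side): -134.3 kcal
equation 2 reversed: +68.3 kcal
equation 3 reversed and × 3: (-3)·(-70.9) = +212.7 kcal
equation 4 × 2 (×2 to match 2 H2SO4(l) in the target): (2)·(-194.6) = -389.2 kcal
ΔHrxn = (1)·(-134.3) + (-1)·(-68.3) + (-3)·(-70.9) + (2)·(-194.6) = -242.5 kcal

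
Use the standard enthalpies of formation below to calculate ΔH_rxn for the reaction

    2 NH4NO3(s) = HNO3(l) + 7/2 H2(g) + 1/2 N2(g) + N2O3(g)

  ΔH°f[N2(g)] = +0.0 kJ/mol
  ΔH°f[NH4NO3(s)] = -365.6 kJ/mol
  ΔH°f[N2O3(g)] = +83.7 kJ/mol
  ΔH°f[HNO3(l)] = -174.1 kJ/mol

ΔH°rxn = Σ nΔHf°(products) − Σ nΔHf°(reactants).
Products: 1·(-174.1) + 7/2·(+0.0) + 1/2·(+0.0) + 1·(+83.7) = -90.4
Reactants: 2·(-365.6) = -731.2
ΔH_rxn = (-90.4) − (-731.2) = 640.8 kJ/mol

ΔH_rxn = 640.8 kJ/mol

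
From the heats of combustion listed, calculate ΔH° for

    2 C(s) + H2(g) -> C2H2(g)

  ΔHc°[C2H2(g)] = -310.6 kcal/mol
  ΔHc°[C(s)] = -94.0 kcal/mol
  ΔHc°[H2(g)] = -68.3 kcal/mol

Using ΔH = Σ nΔHc°(reactants) − Σ nΔHc°(products):
= [2·(-94.0) + 1·(-68.3)] − [1·(-310.6)]
= 54.3 kcal/mol

ΔH° = 54.3 kcal/mol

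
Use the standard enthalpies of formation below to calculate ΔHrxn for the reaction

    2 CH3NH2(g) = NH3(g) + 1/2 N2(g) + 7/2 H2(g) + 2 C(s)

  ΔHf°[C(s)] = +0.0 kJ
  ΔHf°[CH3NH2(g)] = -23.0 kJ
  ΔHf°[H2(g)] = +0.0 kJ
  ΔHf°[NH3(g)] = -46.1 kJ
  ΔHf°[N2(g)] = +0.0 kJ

ΔHrxn = -0.1 kJ

ΔH°rxn = Σ nΔHf°(products) − Σ nΔHf°(reactants).
Products: 1·(-46.1) + 1/2·(+0.0) + 7/2·(+0.0) + 2·(+0.0) = -46.1
Reactants: 2·(-23.0) = -46.0
ΔHrxn = (-46.1) − (-46.0) = -0.1 kJ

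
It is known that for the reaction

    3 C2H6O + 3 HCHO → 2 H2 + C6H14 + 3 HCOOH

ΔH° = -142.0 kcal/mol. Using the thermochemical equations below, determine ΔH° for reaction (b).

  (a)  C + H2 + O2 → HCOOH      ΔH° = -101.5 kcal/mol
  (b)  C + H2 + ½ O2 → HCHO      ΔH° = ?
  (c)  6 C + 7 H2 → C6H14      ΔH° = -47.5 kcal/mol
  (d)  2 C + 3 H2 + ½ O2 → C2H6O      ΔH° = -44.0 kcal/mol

(a) × 3 (×3 to match 3 HCOOH in the target): (3)·(-101.5) = -304.5 kcal/mol
(b) reversed and × 3 (reverse to put HCHO on the reactant side; scale by 3 for the 3 HCHO): contributes −3·x
(c) as written (C6H14 already on the product side): -47.5 kcal/mol
(d) reversed and × 3 (C2H6O must end up as a reactant; ×3 to match 3 C2H6O in the target): (-3)·(-44.0) = +132.0 kcal/mol
-142.0 = (-304.5) + (-47.5) + (+132.0) − 3·x
x = (-142.0 − (-220.0)) / (-3) = -26.0 kcal/mol

ΔH° = -26.0 kcal/mol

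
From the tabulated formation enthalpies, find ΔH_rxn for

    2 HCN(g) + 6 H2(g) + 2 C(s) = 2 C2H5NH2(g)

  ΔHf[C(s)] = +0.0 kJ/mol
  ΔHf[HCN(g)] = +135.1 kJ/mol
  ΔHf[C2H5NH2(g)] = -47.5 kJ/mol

ΔH_rxn = -365.2 kJ/mol

Products: 2·(-47.5) = -95.0
Reactants: 2·(+135.1) + 6·(+0.0) + 2·(+0.0) = +270.2
ΔH_rxn = (-95.0) − (+270.2) = -365.2 kJ/mol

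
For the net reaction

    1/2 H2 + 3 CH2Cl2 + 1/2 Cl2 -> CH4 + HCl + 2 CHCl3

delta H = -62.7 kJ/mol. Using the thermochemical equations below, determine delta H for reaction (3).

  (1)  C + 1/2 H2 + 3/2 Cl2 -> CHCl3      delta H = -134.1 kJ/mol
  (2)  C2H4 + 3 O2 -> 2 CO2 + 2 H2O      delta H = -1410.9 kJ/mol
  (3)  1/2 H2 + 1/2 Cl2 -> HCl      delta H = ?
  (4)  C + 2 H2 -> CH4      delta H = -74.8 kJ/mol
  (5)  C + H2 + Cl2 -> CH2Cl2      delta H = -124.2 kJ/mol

delta H = -92.3 kJ/mol

(1) × 2: (2)·(-134.1) = -268.2 kJ/mol
(2): not needed.
(3) as written: contributes x
(4) as written: -74.8 kJ/mol
(5) reversed and × 3: (-3)·(-124.2) = +372.6 kJ/mol
-62.7 = (-268.2) + (-74.8) + (+372.6) + x
x = (-62.7 − (+29.6)) / (1) = -92.3 kJ/mol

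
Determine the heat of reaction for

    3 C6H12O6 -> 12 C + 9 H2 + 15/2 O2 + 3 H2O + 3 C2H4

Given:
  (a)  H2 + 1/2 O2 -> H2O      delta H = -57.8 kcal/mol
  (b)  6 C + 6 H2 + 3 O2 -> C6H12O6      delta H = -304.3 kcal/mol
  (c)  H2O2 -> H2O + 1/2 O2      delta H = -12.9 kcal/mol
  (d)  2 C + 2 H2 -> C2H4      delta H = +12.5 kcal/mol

delta H = 777.0 kcal/mol

(a) × 3: (3)·(-57.8) = -173.4 kcal/mol
(b) reversed and × 3: (-3)·(-304.3) = +912.9 kcal/mol
(c): not needed.
(d) × 3: (3)·(+12.5) = +37.5 kcal/mol
delta H = (-173.4) + (+912.9) + (+37.5) = 777.0 kcal/mol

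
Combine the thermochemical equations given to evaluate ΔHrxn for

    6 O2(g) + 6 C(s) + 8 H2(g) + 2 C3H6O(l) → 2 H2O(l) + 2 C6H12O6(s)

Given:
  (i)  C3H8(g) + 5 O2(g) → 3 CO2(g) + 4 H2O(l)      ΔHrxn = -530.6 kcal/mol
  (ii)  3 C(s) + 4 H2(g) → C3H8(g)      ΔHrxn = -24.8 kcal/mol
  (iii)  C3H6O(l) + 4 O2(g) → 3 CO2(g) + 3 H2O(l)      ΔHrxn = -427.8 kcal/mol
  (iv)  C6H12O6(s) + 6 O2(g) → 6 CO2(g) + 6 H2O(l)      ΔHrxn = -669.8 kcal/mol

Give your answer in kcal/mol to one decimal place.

ΔHrxn = -626.8 kcal/mol

(i) × 2: (2)·(-530.6) = -1061.2 kcal/mol
(ii) × 2: (2)·(-24.8) = -49.6 kcal/mol
(iii) × 2: (2)·(-427.8) = -855.6 kcal/mol
(iv) reversed and × 2: (-2)·(-669.8) = +1339.6 kcal/mol
By Hess's law, ΔHrxn = (2)·(-530.6) + (2)·(-24.8) + (2)·(-427.8) + (-2)·(-669.8) = -626.8 kcal/mol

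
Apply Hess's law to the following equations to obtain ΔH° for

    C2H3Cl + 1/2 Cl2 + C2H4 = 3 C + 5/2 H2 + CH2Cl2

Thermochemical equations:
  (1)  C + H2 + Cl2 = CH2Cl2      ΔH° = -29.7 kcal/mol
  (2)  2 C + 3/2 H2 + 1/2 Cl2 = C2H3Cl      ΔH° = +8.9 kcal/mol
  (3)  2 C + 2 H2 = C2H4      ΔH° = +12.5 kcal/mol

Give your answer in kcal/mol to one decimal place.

ΔH° = -51.1 kcal/mol

(1) as written (CH2Cl2 already on the product side): -29.7 kcal/mol
(2) reversed (reverse to put C2H3Cl on the reactant side): -8.9 kcal/mol
(3) reversed (C2H4 must end up as a reactant): -12.5 kcal/mol
ΔH° = (1)·(-29.7) + (-1)·(+8.9) + (-1)·(+12.5) = -51.1 kcal/mol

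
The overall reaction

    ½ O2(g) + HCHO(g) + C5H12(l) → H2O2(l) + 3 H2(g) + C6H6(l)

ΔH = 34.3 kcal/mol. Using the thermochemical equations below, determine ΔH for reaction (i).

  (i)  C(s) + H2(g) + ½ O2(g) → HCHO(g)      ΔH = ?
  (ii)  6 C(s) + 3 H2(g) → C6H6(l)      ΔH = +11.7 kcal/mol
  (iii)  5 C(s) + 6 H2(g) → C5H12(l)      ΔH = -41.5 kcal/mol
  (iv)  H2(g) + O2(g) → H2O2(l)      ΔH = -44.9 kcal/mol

(i) reversed (reverse to put HCHO(g) on the reactant side): contributes −x
(ii) as written (C6H6(l) already on the product side): +11.7 kcal/mol
(iii) reversed (reverse to put C5H12(l) on the reactant side): +41.5 kcal/mol
(iv) as written (H2O2(l) already on the product side): -44.9 kcal/mol
+34.3 = (+11.7) + (+41.5) + (-44.9) − x
x = (+34.3 − (+8.3)) / (-1) = -26.0 kcal/mol

ΔH = -26.0 kcal/mol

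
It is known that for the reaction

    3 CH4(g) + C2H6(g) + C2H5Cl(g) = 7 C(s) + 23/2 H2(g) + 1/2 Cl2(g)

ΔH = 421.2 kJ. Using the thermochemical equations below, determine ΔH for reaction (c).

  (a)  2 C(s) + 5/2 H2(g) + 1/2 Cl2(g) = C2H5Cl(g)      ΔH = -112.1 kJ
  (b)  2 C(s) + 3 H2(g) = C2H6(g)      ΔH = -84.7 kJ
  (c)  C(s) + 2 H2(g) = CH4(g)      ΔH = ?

(a) reversed: +112.1 kJ
(b) reversed: +84.7 kJ
(c) reversed and × 3: contributes −3·x
+421.2 = (+112.1) + (+84.7) − 3·x
x = (+421.2 − (+196.8)) / (-3) = -74.8 kJ

ΔH = -74.8 kJ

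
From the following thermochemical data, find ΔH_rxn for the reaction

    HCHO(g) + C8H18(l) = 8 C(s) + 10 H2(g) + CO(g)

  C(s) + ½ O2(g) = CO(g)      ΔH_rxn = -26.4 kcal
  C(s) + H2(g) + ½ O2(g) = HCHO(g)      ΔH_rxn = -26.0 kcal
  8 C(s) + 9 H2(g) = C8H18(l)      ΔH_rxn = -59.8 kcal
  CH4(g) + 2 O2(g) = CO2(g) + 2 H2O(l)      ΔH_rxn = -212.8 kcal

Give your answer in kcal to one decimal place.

equation 1 as written (CO(g) already on the product side): -26.4 kcal
equation 2 reversed (HCHO(g) must end up as a reactant): +26.0 kcal
equation 3 reversed (C8H18(l) must end up as a reactant): +59.8 kcal
equation 4: not needed (CO2(g) appears nowhere else).
Combining the equations, ΔH_rxn = (1)·(-26.4) + (-1)·(-26.0) + (-1)·(-59.8) = 59.4 kcal

ΔH_rxn = 59.4 kcal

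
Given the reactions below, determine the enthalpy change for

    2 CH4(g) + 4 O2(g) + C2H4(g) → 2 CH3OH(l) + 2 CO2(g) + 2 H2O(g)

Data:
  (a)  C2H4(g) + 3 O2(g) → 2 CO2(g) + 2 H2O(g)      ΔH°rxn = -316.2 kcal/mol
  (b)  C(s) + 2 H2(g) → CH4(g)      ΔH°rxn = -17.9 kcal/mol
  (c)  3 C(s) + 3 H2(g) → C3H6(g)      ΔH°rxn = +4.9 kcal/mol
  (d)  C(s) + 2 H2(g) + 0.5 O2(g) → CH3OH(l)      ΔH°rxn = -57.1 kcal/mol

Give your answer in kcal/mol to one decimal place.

ΔH°rxn = -394.6 kcal/mol

(a) as written (C2H4(g) already on the reactant side): -316.2 kcal/mol
(b) reversed and × 2 (CH4(g) must end up as a reactant; ×2 to match 2 CH4(g) in the target): (-2)·(-17.9) = +35.8 kcal/mol
(c): not needed (C3H6(g) appears nowhere else).
(d) × 2 (scale by 2 for the 2 CH3OH(l)): (2)·(-57.1) = -114.2 kcal/mol
By Hess's law, ΔH°rxn = (-316.2) + (+35.8) + (-114.2) = -394.6 kcal/mol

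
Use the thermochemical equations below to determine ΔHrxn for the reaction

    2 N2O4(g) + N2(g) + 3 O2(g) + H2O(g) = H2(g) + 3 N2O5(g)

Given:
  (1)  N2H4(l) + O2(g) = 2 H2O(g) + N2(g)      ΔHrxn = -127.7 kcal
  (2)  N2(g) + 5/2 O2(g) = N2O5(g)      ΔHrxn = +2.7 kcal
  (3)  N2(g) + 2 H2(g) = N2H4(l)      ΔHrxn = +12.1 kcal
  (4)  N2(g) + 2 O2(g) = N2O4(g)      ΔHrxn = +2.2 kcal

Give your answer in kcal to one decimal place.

ΔHrxn = 61.5 kcal

(1) reversed and × 1/2: (-1/2)·(-127.7) = +63.85 kcal
(2) × 3: (3)·(+2.7) = +8.1 kcal
(3) reversed and × 1/2: (-1/2)·(+12.1) = -6.05 kcal
(4) reversed and × 2: (-2)·(+2.2) = -4.4 kcal
ΔHrxn = (+63.85) + (+8.1) + (-6.05) + (-4.4) = 61.5 kcal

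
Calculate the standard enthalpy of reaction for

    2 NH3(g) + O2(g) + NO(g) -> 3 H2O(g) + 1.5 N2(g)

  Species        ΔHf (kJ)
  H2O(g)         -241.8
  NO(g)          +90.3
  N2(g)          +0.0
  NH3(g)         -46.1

ΔH° = -723.5 kJ

Products: 3·(-241.8) + 3/2·(+0.0) = -725.4
Reactants: 2·(-46.1) + 1·(+0.0) + 1·(+90.3) = -1.9
ΔH° = (-725.4) − (-1.9) = -723.5 kJ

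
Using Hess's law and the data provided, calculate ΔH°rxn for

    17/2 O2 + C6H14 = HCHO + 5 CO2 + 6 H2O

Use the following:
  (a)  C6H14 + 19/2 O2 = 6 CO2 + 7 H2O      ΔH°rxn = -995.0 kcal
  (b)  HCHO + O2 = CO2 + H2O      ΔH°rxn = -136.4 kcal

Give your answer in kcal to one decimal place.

(a) as written (C6H14 already on the reactant side): -995.0 kcal
(b) reversed (reverse to put HCHO on the product side): +136.4 kcal
By Hess's law, ΔH°rxn = (1)·(-995.0) + (-1)·(-136.4) = -858.6 kcal

ΔH°rxn = -858.6 kcal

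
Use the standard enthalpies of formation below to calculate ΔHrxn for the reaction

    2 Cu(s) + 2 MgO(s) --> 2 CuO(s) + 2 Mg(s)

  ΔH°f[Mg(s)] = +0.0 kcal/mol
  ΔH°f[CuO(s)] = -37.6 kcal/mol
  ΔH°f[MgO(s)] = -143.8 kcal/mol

ΔHrxn = 212.4 kcal/mol

Products: 2·(-37.6) + 2·(+0.0) = -75.2
Reactants: 2·(+0.0) + 2·(-143.8) = -287.6
ΔHrxn = (-75.2) − (-287.6) = 212.4 kcal/mol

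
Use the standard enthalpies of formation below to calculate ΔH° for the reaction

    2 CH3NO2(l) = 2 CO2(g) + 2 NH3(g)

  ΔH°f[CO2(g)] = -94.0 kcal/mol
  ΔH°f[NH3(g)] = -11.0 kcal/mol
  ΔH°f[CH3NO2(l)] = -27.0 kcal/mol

ΔH°rxn = Σ nΔHf°(products) − Σ nΔHf°(reactants).
Products: 2·(-94.0) + 2·(-11.0) = -210.0
Reactants: 2·(-27.0) = -54.0
ΔH° = (-210.0) − (-54.0) = -156.0 kcal/mol

ΔH° = -156.0 kcal/mol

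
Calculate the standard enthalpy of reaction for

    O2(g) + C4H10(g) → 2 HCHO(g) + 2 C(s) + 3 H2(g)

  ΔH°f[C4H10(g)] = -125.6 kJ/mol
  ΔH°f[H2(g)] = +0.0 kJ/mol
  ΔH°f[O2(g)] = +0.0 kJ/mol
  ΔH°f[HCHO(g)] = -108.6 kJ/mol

ΔH_rxn = -91.6 kJ/mol

Products: 2·(-108.6) + 2·(+0.0) + 3·(+0.0) = -217.2
Reactants: 1·(+0.0) + 1·(-125.6) = -125.6
ΔH_rxn = (-217.2) − (-125.6) = -91.6 kJ/mol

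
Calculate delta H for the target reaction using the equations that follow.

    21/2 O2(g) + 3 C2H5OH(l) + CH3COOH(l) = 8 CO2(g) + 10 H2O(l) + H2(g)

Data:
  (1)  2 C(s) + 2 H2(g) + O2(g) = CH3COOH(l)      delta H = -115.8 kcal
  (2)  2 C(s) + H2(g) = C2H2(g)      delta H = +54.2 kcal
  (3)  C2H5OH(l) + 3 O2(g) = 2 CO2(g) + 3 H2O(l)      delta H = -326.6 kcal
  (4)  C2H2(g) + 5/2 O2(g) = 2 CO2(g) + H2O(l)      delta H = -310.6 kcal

(1) reversed (CH3COOH(l) must end up as a reactant): +115.8 kcal
(2) as written: +54.2 kcal
(3) × 3 (scale by 3 for the 3 C2H5OH(l)): (3)·(-326.6) = -979.8 kcal
(4) as written: -310.6 kcal
delta H = (+115.8) + (+54.2) + (-979.8) + (-310.6) = -1120.4 kcal

delta H = -1120.4 kcal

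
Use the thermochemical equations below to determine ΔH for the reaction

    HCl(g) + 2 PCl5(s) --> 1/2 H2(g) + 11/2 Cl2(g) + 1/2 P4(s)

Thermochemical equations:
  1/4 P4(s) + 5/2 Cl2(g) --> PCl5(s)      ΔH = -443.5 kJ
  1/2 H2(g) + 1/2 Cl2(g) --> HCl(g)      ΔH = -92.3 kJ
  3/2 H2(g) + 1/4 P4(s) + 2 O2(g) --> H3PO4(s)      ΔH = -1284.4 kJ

ΔH = 979.3 kJ

equation 1 reversed and × 2: (-2)·(-443.5) = +887.0 kJ
equation 2 reversed: +92.3 kJ
equation 3: not needed.
ΔH = (-2)·(-443.5) + (-1)·(-92.3) = 979.3 kJ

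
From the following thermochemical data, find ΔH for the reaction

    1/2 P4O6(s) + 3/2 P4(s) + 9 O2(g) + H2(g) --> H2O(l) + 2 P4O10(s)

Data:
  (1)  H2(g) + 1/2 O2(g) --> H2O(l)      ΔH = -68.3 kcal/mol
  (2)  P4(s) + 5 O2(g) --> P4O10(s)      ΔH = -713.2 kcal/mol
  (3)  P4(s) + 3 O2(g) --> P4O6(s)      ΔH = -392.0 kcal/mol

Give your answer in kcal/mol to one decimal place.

(1) as written: -68.3 kcal/mol
(2) × 2: (2)·(-713.2) = -1426.4 kcal/mol
(3) reversed and × 1/2: (-1/2)·(-392.0) = +196.0 kcal/mol
Since enthalpy is a state function, ΔH = (1)·(-68.3) + (2)·(-713.2) + (-1/2)·(-392.0) = -1298.7 kcal/mol

ΔH = -1298.7 kcal/mol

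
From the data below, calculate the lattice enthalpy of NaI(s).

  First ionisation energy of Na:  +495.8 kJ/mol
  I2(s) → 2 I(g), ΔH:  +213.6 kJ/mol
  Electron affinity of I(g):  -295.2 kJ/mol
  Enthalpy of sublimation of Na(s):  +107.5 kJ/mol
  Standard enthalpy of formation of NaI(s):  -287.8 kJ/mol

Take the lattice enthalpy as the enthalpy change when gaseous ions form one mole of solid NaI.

U = -702.7 kJ/mol

ΔHf° = 1·ΔHsub + 1·(ΣIE) + 1/2·D(I2) + 1·EA + U
-287.8 = 1·(+107.5) + 1·(+495.8) + 1/2·(+213.6) + 1·(-295.2) + U
U = -287.8 − (+414.9) = -702.7 kJ/mol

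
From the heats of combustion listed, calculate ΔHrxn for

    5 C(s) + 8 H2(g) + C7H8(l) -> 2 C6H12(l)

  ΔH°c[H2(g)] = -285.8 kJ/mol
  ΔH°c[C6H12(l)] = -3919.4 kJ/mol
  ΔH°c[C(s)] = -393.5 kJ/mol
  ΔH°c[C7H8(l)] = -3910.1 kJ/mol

Using ΔH = Σ nΔHc°(reactants) − Σ nΔHc°(products):
= [5·(-393.5) + 8·(-285.8) + 1·(-3910.1)] − [2·(-3919.4)]
= -325.2 kJ/mol

ΔHrxn = -325.2 kJ/mol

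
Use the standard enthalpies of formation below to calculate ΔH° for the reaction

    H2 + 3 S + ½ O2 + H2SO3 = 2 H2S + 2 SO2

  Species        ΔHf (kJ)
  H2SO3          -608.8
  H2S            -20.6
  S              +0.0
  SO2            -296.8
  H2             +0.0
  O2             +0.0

Products: 2·(-20.6) + 2·(-296.8) = -634.8
Reactants: 1·(+0.0) + 3·(+0.0) + 1/2·(+0.0) + 1·(-608.8) = -608.8
ΔH° = (-634.8) − (-608.8) = -26.0 kJ

ΔH° = -26.0 kJ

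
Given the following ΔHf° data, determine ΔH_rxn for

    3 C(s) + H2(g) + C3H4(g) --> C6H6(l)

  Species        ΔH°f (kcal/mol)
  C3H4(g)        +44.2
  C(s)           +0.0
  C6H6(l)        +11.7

Products: 1·(+11.7) = +11.7
Reactants: 3·(+0.0) + 1·(+0.0) + 1·(+44.2) = +44.2
ΔH_rxn = (+11.7) − (+44.2) = -32.5 kcal/mol

ΔH_rxn = -32.5 kcal/mol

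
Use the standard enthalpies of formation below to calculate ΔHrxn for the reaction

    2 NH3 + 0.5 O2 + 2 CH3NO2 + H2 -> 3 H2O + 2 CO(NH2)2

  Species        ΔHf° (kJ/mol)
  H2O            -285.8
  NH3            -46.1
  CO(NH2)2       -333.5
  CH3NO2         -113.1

Products: 3·(-285.8) + 2·(-333.5) = -1524.4
Reactants: 2·(-46.1) + 1/2·(+0.0) + 2·(-113.1) + 1·(+0.0) = -318.4
ΔHrxn = (-1524.4) − (-318.4) = -1206.0 kJ/mol

ΔHrxn = -1206.0 kJ/mol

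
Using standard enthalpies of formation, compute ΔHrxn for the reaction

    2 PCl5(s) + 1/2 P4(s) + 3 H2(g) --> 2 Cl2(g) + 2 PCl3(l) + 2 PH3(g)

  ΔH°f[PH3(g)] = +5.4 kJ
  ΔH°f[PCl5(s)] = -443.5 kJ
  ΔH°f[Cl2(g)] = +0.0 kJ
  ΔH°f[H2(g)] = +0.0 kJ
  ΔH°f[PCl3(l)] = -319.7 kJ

Products: 2·(+0.0) + 2·(-319.7) + 2·(+5.4) = -628.6
Reactants: 2·(-443.5) + 1/2·(+0.0) + 3·(+0.0) = -887.0
ΔHrxn = (-628.6) − (-887.0) = 258.4 kJ

ΔHrxn = 258.4 kJ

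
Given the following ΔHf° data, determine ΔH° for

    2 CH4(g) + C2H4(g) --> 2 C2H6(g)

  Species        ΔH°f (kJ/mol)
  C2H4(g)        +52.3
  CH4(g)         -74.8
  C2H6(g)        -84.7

ΔH°rxn = Σ nΔHf°(products) − Σ nΔHf°(reactants).
Products: 2·(-84.7) = -169.4
Reactants: 2·(-74.8) + 1·(+52.3) = -97.3
ΔH° = (-169.4) − (-97.3) = -72.1 kJ/mol

ΔH° = -72.1 kJ/mol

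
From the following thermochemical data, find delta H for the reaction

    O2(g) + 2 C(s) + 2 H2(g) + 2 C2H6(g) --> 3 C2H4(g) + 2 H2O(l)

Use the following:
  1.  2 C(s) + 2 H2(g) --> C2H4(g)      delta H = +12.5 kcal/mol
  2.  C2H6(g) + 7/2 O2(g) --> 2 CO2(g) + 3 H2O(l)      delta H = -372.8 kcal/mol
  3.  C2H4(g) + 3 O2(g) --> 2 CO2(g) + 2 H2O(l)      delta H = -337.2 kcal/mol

eq. 1 as written: +12.5 kcal/mol
eq. 2 × 2: (2)·(-372.8) = -745.6 kcal/mol
eq. 3 reversed and × 2: (-2)·(-337.2) = +674.4 kcal/mol
delta H = (1)·(+12.5) + (2)·(-372.8) + (-2)·(-337.2) = -58.7 kcal/mol

delta H = -58.7 kcal/mol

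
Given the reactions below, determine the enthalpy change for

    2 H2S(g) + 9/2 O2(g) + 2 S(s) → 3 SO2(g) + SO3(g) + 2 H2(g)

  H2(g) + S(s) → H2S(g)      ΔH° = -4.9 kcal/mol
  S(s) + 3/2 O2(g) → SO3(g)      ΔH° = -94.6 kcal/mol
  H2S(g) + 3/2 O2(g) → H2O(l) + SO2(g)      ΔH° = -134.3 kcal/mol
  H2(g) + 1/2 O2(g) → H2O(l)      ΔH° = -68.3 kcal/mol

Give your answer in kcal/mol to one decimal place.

ΔH° = -297.5 kcal/mol

equation 1 as written: -4.9 kcal/mol
equation 2 as written (SO3(g) already on the product side): -94.6 kcal/mol
equation 3 × 3 (×3 to match 3 SO2(g) in the target): (3)·(-134.3) = -402.9 kcal/mol
equation 4 reversed and × 3: (-3)·(-68.3) = +204.9 kcal/mol
ΔH° = (-4.9) + (-94.6) + (-402.9) + (+204.9) = -297.5 kcal/mol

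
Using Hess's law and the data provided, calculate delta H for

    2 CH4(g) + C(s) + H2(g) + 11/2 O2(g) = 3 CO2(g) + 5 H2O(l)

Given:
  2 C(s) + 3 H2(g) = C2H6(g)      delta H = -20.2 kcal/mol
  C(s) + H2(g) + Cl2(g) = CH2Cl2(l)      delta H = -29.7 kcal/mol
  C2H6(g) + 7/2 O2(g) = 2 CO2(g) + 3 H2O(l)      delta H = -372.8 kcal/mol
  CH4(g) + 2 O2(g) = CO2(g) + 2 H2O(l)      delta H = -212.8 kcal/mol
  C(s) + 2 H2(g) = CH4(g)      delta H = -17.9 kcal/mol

equation 1 as written: -20.2 kcal/mol
equation 2: not needed.
equation 3 as written: -372.8 kcal/mol
equation 4 as written: -212.8 kcal/mol
equation 5 reversed: +17.9 kcal/mol
Summing the manipulated equations, delta H = (1)·(-20.2) + (1)·(-372.8) + (1)·(-212.8) + (-1)·(-17.9) = -587.9 kcal/mol

delta H = -587.9 kcal/mol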